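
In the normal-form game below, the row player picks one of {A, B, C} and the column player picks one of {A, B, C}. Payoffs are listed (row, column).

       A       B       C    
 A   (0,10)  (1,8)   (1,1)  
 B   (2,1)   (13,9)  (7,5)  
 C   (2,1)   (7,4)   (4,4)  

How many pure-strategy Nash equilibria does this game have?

1

Both B: the row player gets 13 (best alternative 7); the column player gets 9 (best alternative 5). Neither deviates — NE.
Both A is not a NE: the row player would switch to B (2 > 0).
No other cell survives both best-response checks, so there is 1 pure NE.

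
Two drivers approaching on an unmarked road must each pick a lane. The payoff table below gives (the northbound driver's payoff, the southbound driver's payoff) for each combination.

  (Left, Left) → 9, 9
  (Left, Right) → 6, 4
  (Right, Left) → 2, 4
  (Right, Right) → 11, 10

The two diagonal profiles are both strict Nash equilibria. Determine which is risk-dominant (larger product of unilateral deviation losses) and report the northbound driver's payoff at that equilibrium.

At both Left: the northbound driver loses 9 − 2 = 7 by deviating; the southbound driver loses 9 − 4 = 5. Product = 7·5 = 35.
At both Right: the northbound driver loses 11 − 6 = 5 by deviating; the southbound driver loses 10 − 4 = 6. Product = 5·6 = 30.
35 > 30, so both Left is risk-dominant. The northbound driver's payoff there is 9.

9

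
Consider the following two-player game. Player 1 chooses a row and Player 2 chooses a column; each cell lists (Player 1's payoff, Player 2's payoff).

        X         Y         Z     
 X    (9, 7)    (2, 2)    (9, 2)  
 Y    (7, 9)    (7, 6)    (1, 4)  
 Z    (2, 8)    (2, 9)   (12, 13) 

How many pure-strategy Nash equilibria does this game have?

Both X: Player 1 gets 9 (best alternative 7); Player 2 gets 7 (best alternative 2). Neither deviates — NE.
Both Z: Player 1 gets 12 (best alternative 9); Player 2 gets 13 (best alternative 9). Neither deviates — NE.
Both Y is not a NE: Player 2 would switch to X (9 > 6).
No other cell survives both best-response checks, so there are 2 pure NE.

2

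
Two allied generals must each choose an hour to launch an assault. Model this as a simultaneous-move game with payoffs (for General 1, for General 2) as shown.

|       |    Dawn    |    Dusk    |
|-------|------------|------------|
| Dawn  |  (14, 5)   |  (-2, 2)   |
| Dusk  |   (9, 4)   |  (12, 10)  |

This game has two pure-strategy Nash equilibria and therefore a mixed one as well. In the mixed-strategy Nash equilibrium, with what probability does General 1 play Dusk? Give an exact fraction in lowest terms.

1/3

General 1's mix p on Dawn must make General 2 indifferent between Dawn and Dusk.
General 2's payoff from Dawn: 5p + 4(1−p). From Dusk: 2p + 10(1−p).
Set equal: 3p = 6(1−p) → p = 6/9 = 2/3.
Probability on Dusk is 1 − 2/3 = 1/3.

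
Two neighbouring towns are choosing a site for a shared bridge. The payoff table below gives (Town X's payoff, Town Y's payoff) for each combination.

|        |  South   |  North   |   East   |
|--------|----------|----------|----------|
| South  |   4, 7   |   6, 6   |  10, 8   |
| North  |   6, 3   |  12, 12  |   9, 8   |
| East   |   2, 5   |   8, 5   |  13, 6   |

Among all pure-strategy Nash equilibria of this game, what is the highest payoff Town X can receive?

13

Both North is a pure NE (Town X: 12 ≥ 8; Town Y: 12 ≥ 8). Town X gets 12.
Both East is a pure NE (Town X: 13 ≥ 10; Town Y: 6 ≥ 5). Town X gets 13.
Every other cell has a profitable deviation for at least one player. Highest of {12, 13} is 13.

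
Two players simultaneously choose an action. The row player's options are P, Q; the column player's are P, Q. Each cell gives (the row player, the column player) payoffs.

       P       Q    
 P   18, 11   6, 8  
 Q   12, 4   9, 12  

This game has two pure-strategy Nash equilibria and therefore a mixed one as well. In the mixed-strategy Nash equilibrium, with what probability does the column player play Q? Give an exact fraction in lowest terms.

The column player's mix q on P must make the row player indifferent between P and Q.
The row player's payoff from P: 18q + 6(1−q). From Q: 12q + 9(1−q).
Set equal: 6q = 3(1−q) → q = 3/9 = 1/3.
Probability on Q is 1 − 1/3 = 2/3.

2/3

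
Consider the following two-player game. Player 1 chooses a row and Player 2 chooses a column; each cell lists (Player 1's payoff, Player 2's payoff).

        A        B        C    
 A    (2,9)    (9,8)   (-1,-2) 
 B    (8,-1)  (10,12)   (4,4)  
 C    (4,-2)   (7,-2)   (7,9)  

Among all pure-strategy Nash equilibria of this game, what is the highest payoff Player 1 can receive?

10

Both B is a pure NE (Player 1: 10 ≥ 9; Player 2: 12 ≥ 4). Player 1 gets 10.
Both C is a pure NE (Player 1: 7 ≥ 4; Player 2: 9 ≥ -2). Player 1 gets 7.
Every other cell has a profitable deviation for at least one player. Highest of {10, 7} is 10.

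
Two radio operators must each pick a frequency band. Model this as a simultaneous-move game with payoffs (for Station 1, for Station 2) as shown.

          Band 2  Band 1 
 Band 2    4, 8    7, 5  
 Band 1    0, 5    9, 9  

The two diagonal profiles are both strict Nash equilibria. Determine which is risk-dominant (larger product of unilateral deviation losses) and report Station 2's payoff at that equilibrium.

At both Band 2: Station 1 loses 4 − 0 = 4 by deviating; Station 2 loses 8 − 5 = 3. Product = 4·3 = 12.
At both Band 1: Station 1 loses 9 − 7 = 2 by deviating; Station 2 loses 9 − 5 = 4. Product = 2·4 = 8.
12 > 8, so both Band 2 is risk-dominant. Station 2's payoff there is 8.

8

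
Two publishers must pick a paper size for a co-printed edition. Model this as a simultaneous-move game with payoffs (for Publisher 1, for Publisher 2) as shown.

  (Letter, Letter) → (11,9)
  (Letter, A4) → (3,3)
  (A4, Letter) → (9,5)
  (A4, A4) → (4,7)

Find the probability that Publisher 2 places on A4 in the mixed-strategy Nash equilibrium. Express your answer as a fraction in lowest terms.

Publisher 2's mix q on Letter must make Publisher 1 indifferent between Letter and A4.
Publisher 1's payoff from Letter: 11q + 3(1−q). From A4: 9q + 4(1−q).
Set equal: 2q = 1(1−q) → q = 1/3.
Probability on A4 is 1 − 1/3 = 2/3.

2/3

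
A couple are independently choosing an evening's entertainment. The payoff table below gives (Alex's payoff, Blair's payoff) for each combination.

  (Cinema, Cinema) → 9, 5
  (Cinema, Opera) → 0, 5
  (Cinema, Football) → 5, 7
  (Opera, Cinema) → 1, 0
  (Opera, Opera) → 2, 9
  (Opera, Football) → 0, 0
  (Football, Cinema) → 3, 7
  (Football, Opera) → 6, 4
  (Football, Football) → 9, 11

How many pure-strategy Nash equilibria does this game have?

Both Football: Alex gets 9 (best alternative 5); Blair gets 11 (best alternative 7). Neither deviates — NE.
Both Opera is not a NE: Alex would switch to Football (6 > 2).
No other cell survives both best-response checks, so there is 1 pure NE.

1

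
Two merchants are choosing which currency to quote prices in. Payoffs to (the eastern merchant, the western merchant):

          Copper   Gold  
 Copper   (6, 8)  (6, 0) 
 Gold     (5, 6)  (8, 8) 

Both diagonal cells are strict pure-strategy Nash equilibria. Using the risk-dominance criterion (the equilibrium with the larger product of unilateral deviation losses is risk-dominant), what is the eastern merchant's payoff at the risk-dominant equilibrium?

At both Copper: the eastern merchant loses 6 − 5 = 1 by deviating; the western merchant loses 8 − 0 = 8. Product = 1·8 = 8.
At both Gold: the eastern merchant loses 8 − 6 = 2 by deviating; the western merchant loses 8 − 6 = 2. Product = 2·2 = 4.
8 > 4, so both Copper is risk-dominant. The eastern merchant's payoff there is 6.

6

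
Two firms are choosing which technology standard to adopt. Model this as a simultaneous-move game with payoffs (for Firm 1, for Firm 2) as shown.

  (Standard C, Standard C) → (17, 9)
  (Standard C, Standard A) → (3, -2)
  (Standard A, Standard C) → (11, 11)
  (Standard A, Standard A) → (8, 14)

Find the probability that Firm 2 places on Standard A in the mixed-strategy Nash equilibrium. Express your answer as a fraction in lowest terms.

Firm 2's mix q on Standard C must make Firm 1 indifferent between Standard C and Standard A.
Firm 1's payoff from Standard C: 17q + 3(1−q). From Standard A: 11q + 8(1−q).
Set equal: 6q = 5(1−q) → q = 5/11.
Probability on Standard A is 1 − 5/11 = 6/11.

6/11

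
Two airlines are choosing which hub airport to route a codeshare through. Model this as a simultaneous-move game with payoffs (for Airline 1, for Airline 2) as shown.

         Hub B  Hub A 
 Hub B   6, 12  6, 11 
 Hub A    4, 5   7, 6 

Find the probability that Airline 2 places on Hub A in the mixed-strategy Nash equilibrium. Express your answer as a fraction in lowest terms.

Airline 2's mix q on Hub B must make Airline 1 indifferent between Hub B and Hub A.
Airline 1's payoff from Hub B: 6q + 6(1−q). From Hub A: 4q + 7(1−q).
Set equal: 2q = 1(1−q) → q = 1/3.
Probability on Hub A is 1 − 1/3 = 2/3.

2/3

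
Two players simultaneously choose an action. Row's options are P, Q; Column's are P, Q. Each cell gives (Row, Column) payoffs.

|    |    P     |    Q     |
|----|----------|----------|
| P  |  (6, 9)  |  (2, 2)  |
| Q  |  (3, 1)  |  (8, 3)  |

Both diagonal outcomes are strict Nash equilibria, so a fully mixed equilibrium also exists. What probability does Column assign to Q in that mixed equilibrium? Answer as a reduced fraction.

1/3

Column's mix q on P must make Row indifferent between P and Q.
Row's payoff from P: 6q + 2(1−q). From Q: 3q + 8(1−q).
Set equal: 3q = 6(1−q) → q = 6/9 = 2/3.
Probability on Q is 1 − 2/3 = 1/3.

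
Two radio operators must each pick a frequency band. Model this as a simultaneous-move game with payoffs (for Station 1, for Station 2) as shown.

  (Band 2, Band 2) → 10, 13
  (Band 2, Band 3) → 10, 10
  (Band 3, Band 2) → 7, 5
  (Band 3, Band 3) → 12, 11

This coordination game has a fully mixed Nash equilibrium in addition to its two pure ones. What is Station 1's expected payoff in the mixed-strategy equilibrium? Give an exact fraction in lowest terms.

10

Station 2 mixes with probability q on Band 2, chosen so Station 1 is indifferent: 10q + 10(1−q) = 7q + 12(1−q) gives q = 2/5.
Station 1's expected payoff (from either row, since indifferent) is 10·2/5 + 10·3/5 = 10.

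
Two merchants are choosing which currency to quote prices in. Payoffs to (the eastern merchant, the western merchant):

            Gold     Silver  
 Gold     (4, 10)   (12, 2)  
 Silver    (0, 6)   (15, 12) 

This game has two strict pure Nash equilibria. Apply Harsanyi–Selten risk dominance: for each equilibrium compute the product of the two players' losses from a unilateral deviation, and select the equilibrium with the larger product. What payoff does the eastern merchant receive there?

At both Gold: the eastern merchant loses 4 − 0 = 4 by deviating; the western merchant loses 10 − 2 = 8. Product = 4·8 = 32.
At both Silver: the eastern merchant loses 15 − 12 = 3 by deviating; the western merchant loses 12 − 6 = 6. Product = 3·6 = 18.
32 > 18, so both Gold is risk-dominant. The eastern merchant's payoff there is 4.

4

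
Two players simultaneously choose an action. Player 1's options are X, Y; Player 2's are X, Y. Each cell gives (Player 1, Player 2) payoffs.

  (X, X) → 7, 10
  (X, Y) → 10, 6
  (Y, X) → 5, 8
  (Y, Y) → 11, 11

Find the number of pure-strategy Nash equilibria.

Both X: Player 1 gets 7 (best alternative 5); Player 2 gets 10 (best alternative 6). Neither deviates — NE.
Both Y: Player 1 gets 11 (best alternative 10); Player 2 gets 11 (best alternative 8). Neither deviates — NE.
(X, Y) is not a NE: Player 1 would switch to Y (11 > 10).
No other cell survives both best-response checks, so there are 2 pure NE.

2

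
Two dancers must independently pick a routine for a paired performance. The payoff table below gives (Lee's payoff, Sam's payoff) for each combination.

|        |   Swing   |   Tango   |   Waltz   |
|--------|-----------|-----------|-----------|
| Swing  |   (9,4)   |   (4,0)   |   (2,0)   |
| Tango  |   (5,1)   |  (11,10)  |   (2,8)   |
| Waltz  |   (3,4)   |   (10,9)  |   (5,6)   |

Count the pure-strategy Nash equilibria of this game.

2

Both Swing: Lee gets 9 (best alternative 5); Sam gets 4 (best alternative 0). Neither deviates — NE.
Both Tango: Lee gets 11 (best alternative 10); Sam gets 10 (best alternative 8). Neither deviates — NE.
Both Waltz is not a NE: Sam would switch to Tango (9 > 6).
No other cell survives both best-response checks, so there are 2 pure NE.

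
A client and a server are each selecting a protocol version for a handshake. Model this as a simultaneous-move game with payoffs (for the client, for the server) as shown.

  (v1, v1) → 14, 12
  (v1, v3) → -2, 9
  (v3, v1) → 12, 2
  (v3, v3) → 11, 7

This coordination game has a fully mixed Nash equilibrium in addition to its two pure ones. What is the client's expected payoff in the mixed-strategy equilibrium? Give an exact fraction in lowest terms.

The server mixes with probability q on v1, chosen so the client is indifferent: 14q + (-2)(1−q) = 12q + 11(1−q) gives q = 13/15.
The client's expected payoff (from either row, since indifferent) is 14·13/15 + (-2)·2/15 = 178/15.

178/15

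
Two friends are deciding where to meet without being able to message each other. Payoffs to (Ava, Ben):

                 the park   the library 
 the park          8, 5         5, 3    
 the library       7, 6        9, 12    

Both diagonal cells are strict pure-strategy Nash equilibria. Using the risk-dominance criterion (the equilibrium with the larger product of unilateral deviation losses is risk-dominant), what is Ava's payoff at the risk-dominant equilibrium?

At both the park: Ava loses 8 − 7 = 1 by deviating; Ben loses 5 − 3 = 2. Product = 1·2 = 2.
At both the library: Ava loses 9 − 5 = 4 by deviating; Ben loses 12 − 6 = 6. Product = 4·6 = 24.
24 > 2, so both the library is risk-dominant. Ava's payoff there is 9.

9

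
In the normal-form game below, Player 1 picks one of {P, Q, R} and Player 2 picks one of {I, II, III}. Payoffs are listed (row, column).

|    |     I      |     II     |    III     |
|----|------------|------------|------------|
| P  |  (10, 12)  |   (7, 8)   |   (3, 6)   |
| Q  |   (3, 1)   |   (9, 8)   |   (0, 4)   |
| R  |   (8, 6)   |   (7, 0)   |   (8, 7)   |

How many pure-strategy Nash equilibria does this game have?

(P, I): Player 1 gets 10 (best alternative 8); Player 2 gets 12 (best alternative 8). Neither deviates — NE.
(Q, II): Player 1 gets 9 (best alternative 7); Player 2 gets 8 (best alternative 4). Neither deviates — NE.
(R, III): Player 1 gets 8 (best alternative 3); Player 2 gets 7 (best alternative 6). Neither deviates — NE.
(P, III) is not a NE: Player 1 would switch to R (8 > 3).
No other cell survives both best-response checks, so there are 3 pure NE.

3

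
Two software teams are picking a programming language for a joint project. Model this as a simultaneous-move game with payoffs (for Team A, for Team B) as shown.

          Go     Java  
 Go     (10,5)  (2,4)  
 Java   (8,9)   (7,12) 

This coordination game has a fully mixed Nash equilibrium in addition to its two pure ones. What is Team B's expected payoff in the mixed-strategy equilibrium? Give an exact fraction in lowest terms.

6

Team A mixes with probability p on Go, chosen so Team B is indifferent: 5p + 9(1−p) = 4p + 12(1−p) gives p = 3/4.
Team B's expected payoff is 5·3/4 + 9·1/4 = 6.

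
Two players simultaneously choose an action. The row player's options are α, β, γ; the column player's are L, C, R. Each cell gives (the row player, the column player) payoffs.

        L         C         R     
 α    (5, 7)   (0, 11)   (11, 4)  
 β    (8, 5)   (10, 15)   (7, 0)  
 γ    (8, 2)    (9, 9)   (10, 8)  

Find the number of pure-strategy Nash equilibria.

1

(β, C): the row player gets 10 (best alternative 9); the column player gets 15 (best alternative 5). Neither deviates — NE.
(α, L) is not a NE: the row player would switch to β (8 > 5).
No other cell survives both best-response checks, so there is 1 pure NE.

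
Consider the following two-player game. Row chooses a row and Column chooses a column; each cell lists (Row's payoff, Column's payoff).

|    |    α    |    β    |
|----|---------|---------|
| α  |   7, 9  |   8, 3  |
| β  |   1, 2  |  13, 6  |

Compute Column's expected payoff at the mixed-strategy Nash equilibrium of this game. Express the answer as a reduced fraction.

24/5

Row mixes with probability p on α, chosen so Column is indifferent: 9p + 2(1−p) = 3p + 6(1−p) gives p = 2/5.
Column's expected payoff is 9·2/5 + 2·3/5 = 24/5.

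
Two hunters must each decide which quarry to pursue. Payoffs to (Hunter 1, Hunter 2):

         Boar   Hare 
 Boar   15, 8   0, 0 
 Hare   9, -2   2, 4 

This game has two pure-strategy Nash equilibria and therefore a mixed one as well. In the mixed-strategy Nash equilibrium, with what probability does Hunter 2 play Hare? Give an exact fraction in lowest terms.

3/4

Hunter 2's mix q on Boar must make Hunter 1 indifferent between Boar and Hare.
Hunter 1's payoff from Boar: 15q + 0(1−q). From Hare: 9q + 2(1−q).
Set equal: 6q = 2(1−q) → q = 2/8 = 1/4.
Probability on Hare is 1 − 1/4 = 3/4.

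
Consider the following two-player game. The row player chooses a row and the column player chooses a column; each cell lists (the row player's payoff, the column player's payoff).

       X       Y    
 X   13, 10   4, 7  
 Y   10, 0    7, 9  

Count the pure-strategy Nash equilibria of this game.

Both X: the row player gets 13 (best alternative 10); the column player gets 10 (best alternative 7). Neither deviates — NE.
Both Y: the row player gets 7 (best alternative 4); the column player gets 9 (best alternative 0). Neither deviates — NE.
(Y, X) is not a NE: the row player would switch to X (13 > 10).
No other cell survives both best-response checks, so there are 2 pure NE.

2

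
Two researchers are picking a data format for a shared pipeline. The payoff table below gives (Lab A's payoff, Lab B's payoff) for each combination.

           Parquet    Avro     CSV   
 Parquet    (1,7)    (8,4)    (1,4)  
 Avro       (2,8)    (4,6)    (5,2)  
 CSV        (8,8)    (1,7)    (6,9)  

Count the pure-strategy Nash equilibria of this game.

1

Both CSV: Lab A gets 6 (best alternative 5); Lab B gets 9 (best alternative 8). Neither deviates — NE.
Both Parquet is not a NE: Lab A would switch to CSV (8 > 1).
No other cell survives both best-response checks, so there is 1 pure NE.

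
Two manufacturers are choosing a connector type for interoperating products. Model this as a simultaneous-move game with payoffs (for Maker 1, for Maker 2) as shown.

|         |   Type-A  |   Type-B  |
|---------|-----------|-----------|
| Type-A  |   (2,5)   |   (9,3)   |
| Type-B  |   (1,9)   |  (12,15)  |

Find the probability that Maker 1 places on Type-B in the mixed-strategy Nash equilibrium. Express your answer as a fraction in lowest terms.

1/4

Maker 1's mix p on Type-A must make Maker 2 indifferent between Type-A and Type-B.
Maker 2's payoff from Type-A: 5p + 9(1−p). From Type-B: 3p + 15(1−p).
Set equal: 2p = 6(1−p) → p = 6/8 = 3/4.
Probability on Type-B is 1 − 3/4 = 1/4.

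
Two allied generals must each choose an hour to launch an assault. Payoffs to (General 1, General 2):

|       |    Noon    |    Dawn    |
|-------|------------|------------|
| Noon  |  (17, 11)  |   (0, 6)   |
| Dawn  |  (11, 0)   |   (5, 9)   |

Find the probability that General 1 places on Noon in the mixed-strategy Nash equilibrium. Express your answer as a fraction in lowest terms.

General 1's mix p on Noon must make General 2 indifferent between Noon and Dawn.
General 2's payoff from Noon: 11p + 0(1−p). From Dawn: 6p + 9(1−p).
Set equal: 5p = 9(1−p) → p = 9/14.

9/14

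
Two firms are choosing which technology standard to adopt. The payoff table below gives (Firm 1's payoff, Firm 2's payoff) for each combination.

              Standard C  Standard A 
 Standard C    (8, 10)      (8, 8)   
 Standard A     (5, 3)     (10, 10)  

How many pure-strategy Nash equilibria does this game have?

2

Both Standard C: Firm 1 gets 8 (best alternative 5); Firm 2 gets 10 (best alternative 8). Neither deviates — NE.
Both Standard A: Firm 1 gets 10 (best alternative 8); Firm 2 gets 10 (best alternative 3). Neither deviates — NE.
(Standard C, Standard A) is not a NE: Firm 1 would switch to Standard A (10 > 8).
No other cell survives both best-response checks, so there are 2 pure NE.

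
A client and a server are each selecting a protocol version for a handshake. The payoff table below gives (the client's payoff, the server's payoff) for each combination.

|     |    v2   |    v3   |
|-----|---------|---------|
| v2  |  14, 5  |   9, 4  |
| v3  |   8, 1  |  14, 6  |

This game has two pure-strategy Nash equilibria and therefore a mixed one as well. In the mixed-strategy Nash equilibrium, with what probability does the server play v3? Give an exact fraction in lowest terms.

The server's mix q on v2 must make the client indifferent between v2 and v3.
The client's payoff from v2: 14q + 9(1−q). From v3: 8q + 14(1−q).
Set equal: 6q = 5(1−q) → q = 5/11.
Probability on v3 is 1 − 5/11 = 6/11.

6/11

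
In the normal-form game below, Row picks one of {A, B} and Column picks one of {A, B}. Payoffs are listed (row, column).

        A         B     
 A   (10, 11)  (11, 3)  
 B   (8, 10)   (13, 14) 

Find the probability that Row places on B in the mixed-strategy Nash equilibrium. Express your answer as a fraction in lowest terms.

Row's mix p on A must make Column indifferent between A and B.
Column's payoff from A: 11p + 10(1−p). From B: 3p + 14(1−p).
Set equal: 8p = 4(1−p) → p = 4/12 = 1/3.
Probability on B is 1 − 1/3 = 2/3.

2/3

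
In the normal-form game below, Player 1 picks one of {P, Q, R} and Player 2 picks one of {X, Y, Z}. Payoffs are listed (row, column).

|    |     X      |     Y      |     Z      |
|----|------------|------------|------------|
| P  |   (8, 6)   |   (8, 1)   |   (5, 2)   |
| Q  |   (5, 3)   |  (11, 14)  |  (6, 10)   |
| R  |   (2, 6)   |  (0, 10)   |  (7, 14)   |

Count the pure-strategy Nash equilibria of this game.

3

(P, X): Player 1 gets 8 (best alternative 5); Player 2 gets 6 (best alternative 2). Neither deviates — NE.
(Q, Y): Player 1 gets 11 (best alternative 8); Player 2 gets 14 (best alternative 10). Neither deviates — NE.
(R, Z): Player 1 gets 7 (best alternative 6); Player 2 gets 14 (best alternative 10). Neither deviates — NE.
(R, Y) is not a NE: Player 1 would switch to Q (11 > 0).
No other cell survives both best-response checks, so there are 3 pure NE.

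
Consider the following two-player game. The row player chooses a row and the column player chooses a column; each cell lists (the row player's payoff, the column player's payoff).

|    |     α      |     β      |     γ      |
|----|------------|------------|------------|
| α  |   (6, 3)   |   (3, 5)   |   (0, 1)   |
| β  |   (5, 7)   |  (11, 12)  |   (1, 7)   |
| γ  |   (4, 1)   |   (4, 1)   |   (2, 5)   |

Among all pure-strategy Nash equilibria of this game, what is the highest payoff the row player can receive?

11

Both β is a pure NE (the row player: 11 ≥ 4; the column player: 12 ≥ 7). The row player gets 11.
Both γ is a pure NE (the row player: 2 ≥ 1; the column player: 5 ≥ 1). The row player gets 2.
Every other cell has a profitable deviation for at least one player. Highest of {11, 2} is 11.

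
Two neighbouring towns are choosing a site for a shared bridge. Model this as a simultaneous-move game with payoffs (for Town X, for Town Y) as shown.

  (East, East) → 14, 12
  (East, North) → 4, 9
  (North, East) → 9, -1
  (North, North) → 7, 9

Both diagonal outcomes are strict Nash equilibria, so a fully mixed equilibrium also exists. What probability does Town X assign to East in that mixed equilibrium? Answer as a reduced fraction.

Town X's mix p on East must make Town Y indifferent between East and North.
Town Y's payoff from East: 12p + (-1)(1−p). From North: 9p + 9(1−p).
Set equal: 3p = 10(1−p) → p = 10/13.

10/13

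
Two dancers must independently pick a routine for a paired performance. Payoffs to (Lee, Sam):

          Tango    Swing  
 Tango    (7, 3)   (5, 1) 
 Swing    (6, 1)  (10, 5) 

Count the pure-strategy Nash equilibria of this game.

Both Tango: Lee gets 7 (best alternative 6); Sam gets 3 (best alternative 1). Neither deviates — NE.
Both Swing: Lee gets 10 (best alternative 5); Sam gets 5 (best alternative 1). Neither deviates — NE.
(Tango, Swing) is not a NE: Lee would switch to Swing (10 > 5).
No other cell survives both best-response checks, so there are 2 pure NE.

2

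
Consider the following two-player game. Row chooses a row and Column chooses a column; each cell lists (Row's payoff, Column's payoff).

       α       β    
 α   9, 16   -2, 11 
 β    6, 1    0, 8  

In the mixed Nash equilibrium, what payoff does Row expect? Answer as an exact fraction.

Column mixes with probability q on α, chosen so Row is indifferent: 9q + (-2)(1−q) = 6q + 0(1−q) gives q = 2/5.
Row's expected payoff (from either row, since indifferent) is 9·2/5 + (-2)·3/5 = 12/5.

12/5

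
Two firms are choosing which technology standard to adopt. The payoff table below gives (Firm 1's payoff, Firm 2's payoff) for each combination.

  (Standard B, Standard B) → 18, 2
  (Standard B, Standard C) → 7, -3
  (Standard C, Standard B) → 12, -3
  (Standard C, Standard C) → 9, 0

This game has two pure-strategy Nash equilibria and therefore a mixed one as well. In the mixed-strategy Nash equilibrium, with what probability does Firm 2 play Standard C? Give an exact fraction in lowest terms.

Firm 2's mix q on Standard B must make Firm 1 indifferent between Standard B and Standard C.
Firm 1's payoff from Standard B: 18q + 7(1−q). From Standard C: 12q + 9(1−q).
Set equal: 6q = 2(1−q) → q = 2/8 = 1/4.
Probability on Standard C is 1 − 1/4 = 3/4.

3/4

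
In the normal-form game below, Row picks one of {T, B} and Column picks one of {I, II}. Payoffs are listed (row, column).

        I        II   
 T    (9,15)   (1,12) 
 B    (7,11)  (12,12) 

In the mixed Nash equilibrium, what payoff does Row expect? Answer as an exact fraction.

Column mixes with probability q on I, chosen so Row is indifferent: 9q + 1(1−q) = 7q + 12(1−q) gives q = 11/13.
Row's expected payoff (from either row, since indifferent) is 9·11/13 + 1·2/13 = 101/13.

101/13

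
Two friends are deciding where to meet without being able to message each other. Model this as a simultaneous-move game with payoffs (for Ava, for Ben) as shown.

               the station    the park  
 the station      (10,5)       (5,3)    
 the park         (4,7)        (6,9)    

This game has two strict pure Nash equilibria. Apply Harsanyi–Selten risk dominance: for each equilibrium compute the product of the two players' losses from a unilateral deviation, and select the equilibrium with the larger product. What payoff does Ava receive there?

At both the station: Ava loses 10 − 4 = 6 by deviating; Ben loses 5 − 3 = 2. Product = 6·2 = 12.
At both the park: Ava loses 6 − 5 = 1 by deviating; Ben loses 9 − 7 = 2. Product = 1·2 = 2.
12 > 2, so both the station is risk-dominant. Ava's payoff there is 10.

10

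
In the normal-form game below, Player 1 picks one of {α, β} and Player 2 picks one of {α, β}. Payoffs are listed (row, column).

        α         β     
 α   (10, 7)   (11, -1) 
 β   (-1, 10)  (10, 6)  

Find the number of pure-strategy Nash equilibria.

Both α: Player 1 gets 10 (best alternative -1); Player 2 gets 7 (best alternative -1). Neither deviates — NE.
Both β is not a NE: Player 1 would switch to α (11 > 10).
No other cell survives both best-response checks, so there is 1 pure NE.

1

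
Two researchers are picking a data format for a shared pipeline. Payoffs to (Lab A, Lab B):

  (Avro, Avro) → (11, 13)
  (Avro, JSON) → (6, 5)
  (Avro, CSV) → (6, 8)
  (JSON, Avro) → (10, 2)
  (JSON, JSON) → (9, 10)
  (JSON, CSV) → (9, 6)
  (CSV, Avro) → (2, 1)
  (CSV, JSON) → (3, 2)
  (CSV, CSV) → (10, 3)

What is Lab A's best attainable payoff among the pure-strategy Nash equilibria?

11

Both Avro is a pure NE (Lab A: 11 ≥ 10; Lab B: 13 ≥ 8). Lab A gets 11.
Both JSON is a pure NE (Lab A: 9 ≥ 6; Lab B: 10 ≥ 6). Lab A gets 9.
Both CSV is a pure NE (Lab A: 10 ≥ 9; Lab B: 3 ≥ 2). Lab A gets 10.
Every other cell has a profitable deviation for at least one player. Highest of {11, 9, 10} is 11.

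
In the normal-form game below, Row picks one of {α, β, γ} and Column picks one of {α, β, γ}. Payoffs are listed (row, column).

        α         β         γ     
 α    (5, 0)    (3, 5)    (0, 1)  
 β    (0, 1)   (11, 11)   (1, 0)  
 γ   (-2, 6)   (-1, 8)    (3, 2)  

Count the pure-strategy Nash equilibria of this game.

Both β: Row gets 11 (best alternative 3); Column gets 11 (best alternative 1). Neither deviates — NE.
Both α is not a NE: Column would switch to β (5 > 0).
No other cell survives both best-response checks, so there is 1 pure NE.

1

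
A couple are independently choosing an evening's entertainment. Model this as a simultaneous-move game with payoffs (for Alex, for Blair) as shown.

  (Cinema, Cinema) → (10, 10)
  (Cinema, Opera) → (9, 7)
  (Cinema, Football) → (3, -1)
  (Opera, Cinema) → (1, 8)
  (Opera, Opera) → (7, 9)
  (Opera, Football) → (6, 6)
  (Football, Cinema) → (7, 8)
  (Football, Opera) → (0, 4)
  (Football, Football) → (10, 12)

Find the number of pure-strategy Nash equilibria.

Both Cinema: Alex gets 10 (best alternative 7); Blair gets 10 (best alternative 7). Neither deviates — NE.
Both Football: Alex gets 10 (best alternative 6); Blair gets 12 (best alternative 8). Neither deviates — NE.
Both Opera is not a NE: Alex would switch to Cinema (9 > 7).
No other cell survives both best-response checks, so there are 2 pure NE.

2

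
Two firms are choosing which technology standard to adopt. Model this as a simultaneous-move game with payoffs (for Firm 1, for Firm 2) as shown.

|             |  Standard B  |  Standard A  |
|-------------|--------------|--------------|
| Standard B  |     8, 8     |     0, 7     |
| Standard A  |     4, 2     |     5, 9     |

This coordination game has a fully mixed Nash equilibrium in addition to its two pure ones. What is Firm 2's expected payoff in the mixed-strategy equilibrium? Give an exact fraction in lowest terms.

29/4

Firm 1 mixes with probability p on Standard B, chosen so Firm 2 is indifferent: 8p + 2(1−p) = 7p + 9(1−p) gives p = 7/8.
Firm 2's expected payoff is 8·7/8 + 2·1/8 = 29/4.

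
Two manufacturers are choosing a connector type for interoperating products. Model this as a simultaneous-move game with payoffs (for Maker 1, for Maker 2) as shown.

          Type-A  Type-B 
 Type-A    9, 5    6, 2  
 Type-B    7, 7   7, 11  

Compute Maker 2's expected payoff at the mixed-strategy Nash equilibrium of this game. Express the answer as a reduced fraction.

Maker 1 mixes with probability p on Type-A, chosen so Maker 2 is indifferent: 5p + 7(1−p) = 2p + 11(1−p) gives p = 4/7.
Maker 2's expected payoff is 5·4/7 + 7·3/7 = 41/7.

41/7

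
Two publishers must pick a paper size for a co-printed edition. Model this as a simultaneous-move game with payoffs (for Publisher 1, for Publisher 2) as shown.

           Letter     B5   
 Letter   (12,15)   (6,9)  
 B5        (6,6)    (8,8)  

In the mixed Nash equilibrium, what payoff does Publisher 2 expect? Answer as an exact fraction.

33/4

Publisher 1 mixes with probability p on Letter, chosen so Publisher 2 is indifferent: 15p + 6(1−p) = 9p + 8(1−p) gives p = 1/4.
Publisher 2's expected payoff is 15·1/4 + 6·3/4 = 33/4.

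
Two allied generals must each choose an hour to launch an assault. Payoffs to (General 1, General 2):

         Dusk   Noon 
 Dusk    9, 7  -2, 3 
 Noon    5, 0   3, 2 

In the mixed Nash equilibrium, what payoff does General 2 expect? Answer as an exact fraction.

General 1 mixes with probability p on Dusk, chosen so General 2 is indifferent: 7p + 0(1−p) = 3p + 2(1−p) gives p = 1/3.
General 2's expected payoff is 7·1/3 + 0·2/3 = 7/3.

7/3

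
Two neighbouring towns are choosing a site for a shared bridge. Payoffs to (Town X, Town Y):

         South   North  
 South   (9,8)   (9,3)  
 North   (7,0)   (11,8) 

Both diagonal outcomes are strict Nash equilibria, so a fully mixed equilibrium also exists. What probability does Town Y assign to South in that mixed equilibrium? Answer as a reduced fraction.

Town Y's mix q on South must make Town X indifferent between South and North.
Town X's payoff from South: 9q + 9(1−q). From North: 7q + 11(1−q).
Set equal: 2q = 2(1−q) → q = 2/4 = 1/2.

1/2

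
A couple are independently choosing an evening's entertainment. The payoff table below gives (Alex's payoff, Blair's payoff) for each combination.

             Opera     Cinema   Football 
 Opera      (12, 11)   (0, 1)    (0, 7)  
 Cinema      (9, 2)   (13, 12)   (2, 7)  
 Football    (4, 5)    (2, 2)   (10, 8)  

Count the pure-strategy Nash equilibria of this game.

Both Opera: Alex gets 12 (best alternative 9); Blair gets 11 (best alternative 7). Neither deviates — NE.
Both Cinema: Alex gets 13 (best alternative 2); Blair gets 12 (best alternative 7). Neither deviates — NE.
Both Football: Alex gets 10 (best alternative 2); Blair gets 8 (best alternative 5). Neither deviates — NE.
(Football, Cinema) is not a NE: Alex would switch to Cinema (13 > 2).
No other cell survives both best-response checks, so there are 3 pure NE.

3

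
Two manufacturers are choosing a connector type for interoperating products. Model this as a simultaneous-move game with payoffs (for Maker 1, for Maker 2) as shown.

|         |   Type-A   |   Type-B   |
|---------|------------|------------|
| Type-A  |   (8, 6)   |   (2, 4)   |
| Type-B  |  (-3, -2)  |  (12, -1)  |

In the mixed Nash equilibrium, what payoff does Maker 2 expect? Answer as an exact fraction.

2/3

Maker 1 mixes with probability p on Type-A, chosen so Maker 2 is indifferent: 6p + (-2)(1−p) = 4p + (-1)(1−p) gives p = 1/3.
Maker 2's expected payoff is 6·1/3 + (-2)·2/3 = 2/3.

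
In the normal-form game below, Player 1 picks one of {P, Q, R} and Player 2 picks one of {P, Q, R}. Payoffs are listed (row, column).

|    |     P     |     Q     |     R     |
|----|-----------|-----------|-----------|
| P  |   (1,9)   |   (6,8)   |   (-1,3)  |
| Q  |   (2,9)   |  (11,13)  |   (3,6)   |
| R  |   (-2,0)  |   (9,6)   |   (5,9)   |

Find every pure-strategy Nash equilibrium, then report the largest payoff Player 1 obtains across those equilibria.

11

Both Q is a pure NE (Player 1: 11 ≥ 9; Player 2: 13 ≥ 9). Player 1 gets 11.
Both R is a pure NE (Player 1: 5 ≥ 3; Player 2: 9 ≥ 6). Player 1 gets 5.
Every other cell has a profitable deviation for at least one player. Highest of {11, 5} is 11.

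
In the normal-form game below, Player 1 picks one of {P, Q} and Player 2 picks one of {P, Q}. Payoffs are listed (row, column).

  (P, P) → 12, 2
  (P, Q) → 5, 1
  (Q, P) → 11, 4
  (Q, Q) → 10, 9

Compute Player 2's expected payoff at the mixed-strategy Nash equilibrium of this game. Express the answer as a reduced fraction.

Player 1 mixes with probability p on P, chosen so Player 2 is indifferent: 2p + 4(1−p) = 1p + 9(1−p) gives p = 5/6.
Player 2's expected payoff is 2·5/6 + 4·1/6 = 7/3.

7/3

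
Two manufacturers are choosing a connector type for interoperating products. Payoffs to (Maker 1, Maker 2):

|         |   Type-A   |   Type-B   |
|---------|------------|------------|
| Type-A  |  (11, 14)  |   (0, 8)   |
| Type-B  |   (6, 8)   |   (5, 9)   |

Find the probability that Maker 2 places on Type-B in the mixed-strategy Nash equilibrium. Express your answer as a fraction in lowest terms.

Maker 2's mix q on Type-A must make Maker 1 indifferent between Type-A and Type-B.
Maker 1's payoff from Type-A: 11q + 0(1−q). From Type-B: 6q + 5(1−q).
Set equal: 5q = 5(1−q) → q = 5/10 = 1/2.
Probability on Type-B is 1 − 1/2 = 1/2.

1/2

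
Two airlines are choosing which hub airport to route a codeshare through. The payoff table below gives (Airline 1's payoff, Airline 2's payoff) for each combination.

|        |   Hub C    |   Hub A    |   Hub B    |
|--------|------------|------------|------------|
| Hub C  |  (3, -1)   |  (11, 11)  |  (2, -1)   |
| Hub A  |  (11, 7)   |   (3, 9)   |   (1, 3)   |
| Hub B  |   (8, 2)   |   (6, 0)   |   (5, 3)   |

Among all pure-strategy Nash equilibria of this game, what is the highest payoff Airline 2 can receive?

(Hub C, Hub A) is a pure NE (Airline 1: 11 ≥ 6; Airline 2: 11 ≥ -1). Airline 2 gets 11.
Both Hub B is a pure NE (Airline 1: 5 ≥ 2; Airline 2: 3 ≥ 2). Airline 2 gets 3.
Every other cell has a profitable deviation for at least one player. Highest of {11, 3} is 11.

11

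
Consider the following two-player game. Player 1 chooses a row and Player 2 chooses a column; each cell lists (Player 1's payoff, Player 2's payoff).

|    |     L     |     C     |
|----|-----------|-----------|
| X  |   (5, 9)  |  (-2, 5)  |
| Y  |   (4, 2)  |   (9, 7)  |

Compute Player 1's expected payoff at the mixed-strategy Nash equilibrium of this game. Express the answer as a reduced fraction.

53/12

Player 2 mixes with probability q on L, chosen so Player 1 is indifferent: 5q + (-2)(1−q) = 4q + 9(1−q) gives q = 11/12.
Player 1's expected payoff (from either row, since indifferent) is 5·11/12 + (-2)·1/12 = 53/12.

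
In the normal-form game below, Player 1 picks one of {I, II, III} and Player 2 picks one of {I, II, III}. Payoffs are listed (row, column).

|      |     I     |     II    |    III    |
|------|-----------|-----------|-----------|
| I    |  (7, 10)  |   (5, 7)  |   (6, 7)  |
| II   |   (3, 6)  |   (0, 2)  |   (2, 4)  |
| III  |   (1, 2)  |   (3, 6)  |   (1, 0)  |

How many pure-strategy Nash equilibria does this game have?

Both I: Player 1 gets 7 (best alternative 3); Player 2 gets 10 (best alternative 7). Neither deviates — NE.
Both II is not a NE: Player 1 would switch to I (5 > 0).
No other cell survives both best-response checks, so there is 1 pure NE.

1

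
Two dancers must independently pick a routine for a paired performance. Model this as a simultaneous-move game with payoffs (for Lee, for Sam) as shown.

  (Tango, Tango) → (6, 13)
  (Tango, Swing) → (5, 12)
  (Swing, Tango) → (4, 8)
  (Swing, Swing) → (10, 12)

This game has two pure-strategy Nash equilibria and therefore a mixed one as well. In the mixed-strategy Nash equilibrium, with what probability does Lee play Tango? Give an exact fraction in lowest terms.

4/5

Lee's mix p on Tango must make Sam indifferent between Tango and Swing.
Sam's payoff from Tango: 13p + 8(1−p). From Swing: 12p + 12(1−p).
Set equal: 1p = 4(1−p) → p = 4/5.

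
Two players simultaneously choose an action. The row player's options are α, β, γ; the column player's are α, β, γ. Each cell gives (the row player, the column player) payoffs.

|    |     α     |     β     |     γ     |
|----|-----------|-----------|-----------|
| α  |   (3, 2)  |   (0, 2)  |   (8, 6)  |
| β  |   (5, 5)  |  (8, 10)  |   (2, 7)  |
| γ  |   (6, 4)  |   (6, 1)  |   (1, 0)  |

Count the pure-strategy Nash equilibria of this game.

3

(α, γ): the row player gets 8 (best alternative 2); the column player gets 6 (best alternative 2). Neither deviates — NE.
Both β: the row player gets 8 (best alternative 6); the column player gets 10 (best alternative 7). Neither deviates — NE.
(γ, α): the row player gets 6 (best alternative 5); the column player gets 4 (best alternative 1). Neither deviates — NE.
Both α is not a NE: the row player would switch to γ (6 > 3).
No other cell survives both best-response checks, so there are 3 pure NE.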